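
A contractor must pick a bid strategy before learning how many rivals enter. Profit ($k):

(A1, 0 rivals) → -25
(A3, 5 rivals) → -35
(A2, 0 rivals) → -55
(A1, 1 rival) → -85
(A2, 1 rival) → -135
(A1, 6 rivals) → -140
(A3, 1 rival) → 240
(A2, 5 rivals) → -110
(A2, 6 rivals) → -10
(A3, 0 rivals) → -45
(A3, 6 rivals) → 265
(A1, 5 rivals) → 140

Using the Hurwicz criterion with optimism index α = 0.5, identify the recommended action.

A1: 0.5·140 + 0.5·(-140) = 0
A2: 0.5·(-10) + 0.5·(-135) = -72.5
A3: 0.5·265 + 0.5·(-45) = 110
Highest Hurwicz score = 110 → A3.

A3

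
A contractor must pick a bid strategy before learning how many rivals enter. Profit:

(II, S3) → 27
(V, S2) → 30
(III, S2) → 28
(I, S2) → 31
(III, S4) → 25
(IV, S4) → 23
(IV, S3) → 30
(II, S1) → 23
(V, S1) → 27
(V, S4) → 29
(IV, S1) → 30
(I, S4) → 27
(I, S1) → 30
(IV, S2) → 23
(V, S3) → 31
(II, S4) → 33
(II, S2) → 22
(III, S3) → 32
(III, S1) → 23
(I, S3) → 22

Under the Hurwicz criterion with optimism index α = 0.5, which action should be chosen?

V

I: 0.5·31 + 0.5·22 = 26.5
II: 0.5·33 + 0.5·22 = 27.5
III: 0.5·32 + 0.5·23 = 27.5
IV: 0.5·30 + 0.5·23 = 26.5
V: 0.5·31 + 0.5·27 = 29
Highest Hurwicz score = 29 → V.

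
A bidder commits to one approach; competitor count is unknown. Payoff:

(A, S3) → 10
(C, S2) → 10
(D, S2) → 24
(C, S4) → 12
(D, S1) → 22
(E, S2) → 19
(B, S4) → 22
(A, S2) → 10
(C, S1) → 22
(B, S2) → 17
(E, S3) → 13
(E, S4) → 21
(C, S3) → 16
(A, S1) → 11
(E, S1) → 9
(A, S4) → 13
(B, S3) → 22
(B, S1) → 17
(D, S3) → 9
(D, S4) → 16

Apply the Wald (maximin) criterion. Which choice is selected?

B

Row minima: A=10, B=17, C=10, D=9, E=9
Best worst-case = 17 → B.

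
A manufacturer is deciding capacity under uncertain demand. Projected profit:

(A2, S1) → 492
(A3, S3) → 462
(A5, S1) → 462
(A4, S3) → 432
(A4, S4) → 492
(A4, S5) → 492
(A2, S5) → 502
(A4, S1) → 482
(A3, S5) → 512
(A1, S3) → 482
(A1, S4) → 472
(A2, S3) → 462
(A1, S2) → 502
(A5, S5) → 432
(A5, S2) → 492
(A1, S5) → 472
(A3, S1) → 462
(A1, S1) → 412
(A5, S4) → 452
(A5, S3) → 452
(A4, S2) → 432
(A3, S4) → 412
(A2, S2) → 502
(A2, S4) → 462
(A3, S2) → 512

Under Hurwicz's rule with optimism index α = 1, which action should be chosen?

A3

A1: 1·502 + 0·412 = 502
A2: 1·502 + 0·462 = 502
A3: 1·512 + 0·412 = 512
A4: 1·492 + 0·432 = 492
A5: 1·492 + 0·432 = 492
Highest Hurwicz score = 512 → A3.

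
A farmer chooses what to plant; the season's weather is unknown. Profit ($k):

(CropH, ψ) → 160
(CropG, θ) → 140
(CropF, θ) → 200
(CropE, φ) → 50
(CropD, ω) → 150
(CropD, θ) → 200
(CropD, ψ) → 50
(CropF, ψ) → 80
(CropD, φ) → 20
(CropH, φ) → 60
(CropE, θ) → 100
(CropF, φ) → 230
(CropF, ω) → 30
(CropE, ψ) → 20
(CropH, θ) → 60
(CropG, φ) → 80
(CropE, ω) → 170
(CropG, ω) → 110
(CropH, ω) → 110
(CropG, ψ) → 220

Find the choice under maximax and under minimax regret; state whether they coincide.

maximax → CropF; minimax regret → CropF (agree)

Row maxima: CropG=220, CropF=230, CropH=160, CropD=200, CropE=170
Best best-case = 230 → CropF.
Column bests: θ=200, φ=230, ψ=220, ω=170.
CropG regrets: 60, 150, 0, 60 → max 150
CropF regrets: 0, 0, 140, 140 → max 140
CropH regrets: 140, 170, 60, 60 → max 170
CropD regrets: 0, 210, 170, 20 → max 210
CropE regrets: 100, 180, 200, 0 → max 200
Smallest max regret = 140 → CropF.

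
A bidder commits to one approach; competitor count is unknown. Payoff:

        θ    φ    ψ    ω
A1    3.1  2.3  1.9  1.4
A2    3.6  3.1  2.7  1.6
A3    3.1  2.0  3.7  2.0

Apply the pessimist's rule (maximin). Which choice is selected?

A3

Row minima: A1=1.4, A2=1.6, A3=2.0
Best worst-case = 2.0 → A3.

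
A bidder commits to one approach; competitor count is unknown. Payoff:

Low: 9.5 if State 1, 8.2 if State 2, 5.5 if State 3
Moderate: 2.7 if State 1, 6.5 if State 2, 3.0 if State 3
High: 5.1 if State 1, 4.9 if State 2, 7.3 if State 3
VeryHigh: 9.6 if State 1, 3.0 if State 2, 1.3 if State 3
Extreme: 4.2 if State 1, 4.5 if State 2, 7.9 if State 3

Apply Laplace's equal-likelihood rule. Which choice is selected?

Low

Row averages: Low=116/15, Moderate=61/15, High=173/30, VeryHigh=139/30, Extreme=83/15
Highest average = 116/15 → Low.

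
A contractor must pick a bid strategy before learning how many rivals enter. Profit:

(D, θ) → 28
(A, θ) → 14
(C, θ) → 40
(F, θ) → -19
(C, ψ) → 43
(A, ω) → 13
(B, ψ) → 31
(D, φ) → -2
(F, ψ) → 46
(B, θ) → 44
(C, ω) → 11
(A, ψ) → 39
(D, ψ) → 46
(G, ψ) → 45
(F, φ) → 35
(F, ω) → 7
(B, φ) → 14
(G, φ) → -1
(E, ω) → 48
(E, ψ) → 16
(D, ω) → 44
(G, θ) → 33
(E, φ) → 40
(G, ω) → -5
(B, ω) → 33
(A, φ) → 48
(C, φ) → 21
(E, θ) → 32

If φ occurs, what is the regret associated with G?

Best payoff under φ is 48.
Regret = 48 − (-1) = 49.

49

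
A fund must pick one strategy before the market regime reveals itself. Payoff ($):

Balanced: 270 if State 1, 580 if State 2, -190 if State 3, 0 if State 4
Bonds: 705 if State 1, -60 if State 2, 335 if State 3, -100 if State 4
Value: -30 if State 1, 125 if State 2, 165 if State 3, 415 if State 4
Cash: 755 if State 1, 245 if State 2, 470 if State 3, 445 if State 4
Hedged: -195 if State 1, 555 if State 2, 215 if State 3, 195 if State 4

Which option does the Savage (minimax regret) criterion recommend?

Column bests: State 1=755, State 2=580, State 3=470, State 4=445.
Balanced regrets: 485, 0, 660, 445 → max 660
Bonds regrets: 50, 640, 135, 545 → max 640
Value regrets: 785, 455, 305, 30 → max 785
Cash regrets: 0, 335, 0, 0 → max 335
Hedged regrets: 950, 25, 255, 250 → max 950
Smallest max regret = 335 → Cash.

Cash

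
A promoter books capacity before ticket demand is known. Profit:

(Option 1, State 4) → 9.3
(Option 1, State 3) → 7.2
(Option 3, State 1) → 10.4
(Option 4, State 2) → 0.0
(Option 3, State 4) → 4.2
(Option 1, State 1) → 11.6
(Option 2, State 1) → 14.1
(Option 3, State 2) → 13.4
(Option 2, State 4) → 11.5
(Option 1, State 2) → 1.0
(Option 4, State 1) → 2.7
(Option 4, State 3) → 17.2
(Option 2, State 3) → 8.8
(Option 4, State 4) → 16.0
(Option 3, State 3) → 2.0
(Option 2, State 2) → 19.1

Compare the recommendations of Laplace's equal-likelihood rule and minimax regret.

Row averages: Option 1=7.275, Option 2=13.375, Option 3=7.5, Option 4=8.975
Highest average = 13.375 → Option 2.
Column bests: State 1=14.1, State 2=19.1, State 3=17.2, State 4=16.0.
Option 1 regrets: 2.5, 18.1, 10.0, 6.7 → max 18.1
Option 2 regrets: 0.0, 0.0, 8.4, 4.5 → max 8.4
Option 3 regrets: 3.7, 5.7, 15.2, 11.8 → max 15.2
Option 4 regrets: 11.4, 19.1, 0.0, 0.0 → max 19.1
Smallest max regret = 8.4 → Option 2.

laplace → Option 2; minimax regret → Option 2 (agree)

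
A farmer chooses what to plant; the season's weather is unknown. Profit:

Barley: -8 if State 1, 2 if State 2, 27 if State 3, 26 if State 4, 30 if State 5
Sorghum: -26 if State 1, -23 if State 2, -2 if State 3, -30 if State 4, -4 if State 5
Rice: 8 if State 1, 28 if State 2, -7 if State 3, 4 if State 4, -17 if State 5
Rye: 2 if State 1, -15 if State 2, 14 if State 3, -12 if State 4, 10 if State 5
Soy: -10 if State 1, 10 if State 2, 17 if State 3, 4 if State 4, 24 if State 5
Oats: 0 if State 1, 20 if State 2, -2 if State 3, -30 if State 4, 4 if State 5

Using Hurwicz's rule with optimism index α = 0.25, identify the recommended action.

Barley: 0.25·30 + 0.75·(-8) = 1.5
Sorghum: 0.25·(-2) + 0.75·(-30) = -23
Rice: 0.25·28 + 0.75·(-17) = -5.75
Rye: 0.25·14 + 0.75·(-15) = -7.75
Soy: 0.25·24 + 0.75·(-10) = -1.5
Oats: 0.25·20 + 0.75·(-30) = -17.5
Highest Hurwicz score = 1.5 → Barley.

Barley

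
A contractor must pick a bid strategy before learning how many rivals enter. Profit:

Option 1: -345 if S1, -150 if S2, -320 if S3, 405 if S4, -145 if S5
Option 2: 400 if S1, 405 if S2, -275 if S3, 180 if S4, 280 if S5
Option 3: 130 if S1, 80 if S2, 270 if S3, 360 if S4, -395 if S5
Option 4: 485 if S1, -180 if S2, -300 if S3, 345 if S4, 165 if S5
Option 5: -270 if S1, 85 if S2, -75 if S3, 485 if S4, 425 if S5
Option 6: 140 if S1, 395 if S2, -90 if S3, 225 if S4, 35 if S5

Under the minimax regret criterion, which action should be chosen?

Option 6

Column bests: S1=485, S2=405, S3=270, S4=485, S5=425.
Option 1 regrets: 830, 555, 590, 80, 570 → max 830
Option 2 regrets: 85, 0, 545, 305, 145 → max 545
Option 3 regrets: 355, 325, 0, 125, 820 → max 820
Option 4 regrets: 0, 585, 570, 140, 260 → max 585
Option 5 regrets: 755, 320, 345, 0, 0 → max 755
Option 6 regrets: 345, 10, 360, 260, 390 → max 390
Smallest max regret = 390 → Option 6.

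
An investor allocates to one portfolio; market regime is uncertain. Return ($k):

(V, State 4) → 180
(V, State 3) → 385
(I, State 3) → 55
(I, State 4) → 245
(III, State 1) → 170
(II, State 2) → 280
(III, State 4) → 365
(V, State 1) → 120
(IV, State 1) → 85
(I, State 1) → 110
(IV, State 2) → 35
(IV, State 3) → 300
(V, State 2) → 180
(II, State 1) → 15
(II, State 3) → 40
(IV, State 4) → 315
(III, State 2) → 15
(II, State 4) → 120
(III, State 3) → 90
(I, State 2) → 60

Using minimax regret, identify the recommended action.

V

Column bests: State 1=170, State 2=280, State 3=385, State 4=365.
I regrets: 60, 220, 330, 120 → max 330
II regrets: 155, 0, 345, 245 → max 345
III regrets: 0, 265, 295, 0 → max 295
IV regrets: 85, 245, 85, 50 → max 245
V regrets: 50, 100, 0, 185 → max 185
Smallest max regret = 185 → V.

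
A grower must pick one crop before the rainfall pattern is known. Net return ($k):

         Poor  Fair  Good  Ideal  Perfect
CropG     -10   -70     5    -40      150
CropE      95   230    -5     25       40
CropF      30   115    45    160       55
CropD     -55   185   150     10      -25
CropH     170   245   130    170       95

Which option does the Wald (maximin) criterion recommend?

Row minima: CropG=-70, CropE=-5, CropF=30, CropD=-55, CropH=95
Best worst-case = 95 → CropH.

CropH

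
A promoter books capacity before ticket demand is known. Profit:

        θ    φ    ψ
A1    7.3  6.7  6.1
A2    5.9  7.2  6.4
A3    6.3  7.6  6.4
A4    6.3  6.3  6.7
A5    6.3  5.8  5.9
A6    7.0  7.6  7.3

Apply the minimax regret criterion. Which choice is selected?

A6

Column bests: θ=7.3, φ=7.6, ψ=7.3.
A1 regrets: 0.0, 0.9, 1.2 → max 1.2
A2 regrets: 1.4, 0.4, 0.9 → max 1.4
A3 regrets: 1.0, 0.0, 0.9 → max 1.0
A4 regrets: 1.0, 1.3, 0.6 → max 1.3
A5 regrets: 1.0, 1.8, 1.4 → max 1.8
A6 regrets: 0.3, 0.0, 0.0 → max 0.3
Smallest max regret = 0.3 → A6.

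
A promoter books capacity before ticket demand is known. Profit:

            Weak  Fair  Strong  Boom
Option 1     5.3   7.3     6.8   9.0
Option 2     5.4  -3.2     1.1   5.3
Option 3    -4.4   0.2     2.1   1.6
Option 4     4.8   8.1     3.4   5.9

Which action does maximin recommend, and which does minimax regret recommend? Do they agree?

maximin → Option 1; minimax regret → Option 1 (agree)

Row minima: Option 1=5.3, Option 2=-3.2, Option 3=-4.4, Option 4=3.4
Best worst-case = 5.3 → Option 1.
Column bests: Weak=5.4, Fair=8.1, Strong=6.8, Boom=9.0.
Option 1 regrets: 0.1, 0.8, 0.0, 0.0 → max 0.8
Option 2 regrets: 0.0, 11.3, 5.7, 3.7 → max 11.3
Option 3 regrets: 9.8, 7.9, 4.7, 7.4 → max 9.8
Option 4 regrets: 0.6, 0.0, 3.4, 3.1 → max 3.4
Smallest max regret = 0.8 → Option 1.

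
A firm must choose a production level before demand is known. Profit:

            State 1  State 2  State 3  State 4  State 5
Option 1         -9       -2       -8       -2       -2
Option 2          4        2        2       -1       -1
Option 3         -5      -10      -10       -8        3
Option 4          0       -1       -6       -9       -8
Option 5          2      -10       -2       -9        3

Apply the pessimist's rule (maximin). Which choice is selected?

Row minima: Option 1=-9, Option 2=-1, Option 3=-10, Option 4=-9, Option 5=-10
Best worst-case = -1 → Option 2.

Option 2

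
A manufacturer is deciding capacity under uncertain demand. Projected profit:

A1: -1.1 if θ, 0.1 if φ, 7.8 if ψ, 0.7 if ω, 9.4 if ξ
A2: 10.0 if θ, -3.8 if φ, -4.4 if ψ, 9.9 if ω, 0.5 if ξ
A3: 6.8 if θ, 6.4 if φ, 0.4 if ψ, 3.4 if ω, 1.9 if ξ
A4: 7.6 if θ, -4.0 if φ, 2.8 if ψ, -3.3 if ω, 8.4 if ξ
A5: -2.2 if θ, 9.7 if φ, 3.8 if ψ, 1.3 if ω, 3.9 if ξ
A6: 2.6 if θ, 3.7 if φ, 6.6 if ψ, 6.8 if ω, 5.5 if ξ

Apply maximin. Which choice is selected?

Row minima: A1=-1.1, A2=-4.4, A3=0.4, A4=-4.0, A5=-2.2, A6=2.6
Best worst-case = 2.6 → A6.

A6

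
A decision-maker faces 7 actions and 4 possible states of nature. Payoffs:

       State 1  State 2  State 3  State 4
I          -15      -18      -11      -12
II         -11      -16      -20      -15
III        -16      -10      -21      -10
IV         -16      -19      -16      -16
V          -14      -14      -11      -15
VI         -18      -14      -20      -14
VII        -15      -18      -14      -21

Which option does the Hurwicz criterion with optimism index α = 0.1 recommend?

I: 0.1·(-11) + 0.9·(-18) = -17.3
II: 0.1·(-11) + 0.9·(-20) = -19.1
III: 0.1·(-10) + 0.9·(-21) = -19.9
IV: 0.1·(-16) + 0.9·(-19) = -18.7
V: 0.1·(-11) + 0.9·(-15) = -14.6
VI: 0.1·(-14) + 0.9·(-20) = -19.4
VII: 0.1·(-14) + 0.9·(-21) = -20.3
Highest Hurwicz score = -14.6 → V.

V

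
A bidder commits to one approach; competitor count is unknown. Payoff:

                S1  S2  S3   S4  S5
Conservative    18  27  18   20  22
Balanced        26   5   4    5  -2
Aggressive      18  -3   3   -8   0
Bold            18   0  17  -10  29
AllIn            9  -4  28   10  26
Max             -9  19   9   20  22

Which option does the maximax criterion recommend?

Row maxima: Conservative=27, Balanced=26, Aggressive=18, Bold=29, AllIn=28, Max=22
Best best-case = 29 → Bold.

Bold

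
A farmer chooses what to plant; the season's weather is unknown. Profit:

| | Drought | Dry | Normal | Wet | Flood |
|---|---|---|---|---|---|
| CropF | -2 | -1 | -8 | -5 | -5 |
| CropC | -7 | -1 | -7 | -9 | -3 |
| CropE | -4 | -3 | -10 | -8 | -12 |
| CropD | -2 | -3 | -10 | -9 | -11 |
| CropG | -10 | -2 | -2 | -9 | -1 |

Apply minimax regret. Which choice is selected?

CropC

Column bests: Drought=-2, Dry=-1, Normal=-2, Wet=-5, Flood=-1.
CropF regrets: 0, 0, 6, 0, 4 → max 6
CropC regrets: 5, 0, 5, 4, 2 → max 5
CropE regrets: 2, 2, 8, 3, 11 → max 11
CropD regrets: 0, 2, 8, 4, 10 → max 10
CropG regrets: 8, 1, 0, 4, 0 → max 8
Smallest max regret = 5 → CropC.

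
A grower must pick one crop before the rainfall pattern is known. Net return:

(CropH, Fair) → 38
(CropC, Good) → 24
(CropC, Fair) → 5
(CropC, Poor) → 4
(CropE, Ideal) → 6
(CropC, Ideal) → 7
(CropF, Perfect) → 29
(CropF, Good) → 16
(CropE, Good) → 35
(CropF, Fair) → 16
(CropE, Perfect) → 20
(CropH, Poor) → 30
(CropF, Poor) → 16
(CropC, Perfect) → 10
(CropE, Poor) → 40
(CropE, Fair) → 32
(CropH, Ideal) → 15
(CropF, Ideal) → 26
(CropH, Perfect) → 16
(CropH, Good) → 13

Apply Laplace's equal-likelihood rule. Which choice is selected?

CropE

Row averages: CropH=22.4, CropF=20.6, CropC=10, CropE=26.6
Highest average = 26.6 → CropE.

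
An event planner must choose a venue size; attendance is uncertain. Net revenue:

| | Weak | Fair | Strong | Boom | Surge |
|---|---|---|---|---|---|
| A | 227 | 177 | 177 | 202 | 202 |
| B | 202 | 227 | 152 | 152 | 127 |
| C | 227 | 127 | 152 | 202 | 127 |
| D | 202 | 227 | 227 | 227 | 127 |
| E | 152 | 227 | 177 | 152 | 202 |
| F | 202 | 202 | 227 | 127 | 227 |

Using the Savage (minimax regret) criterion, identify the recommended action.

A

Column bests: Weak=227, Fair=227, Strong=227, Boom=227, Surge=227.
A regrets: 0, 50, 50, 25, 25 → max 50
B regrets: 25, 0, 75, 75, 100 → max 100
C regrets: 0, 100, 75, 25, 100 → max 100
D regrets: 25, 0, 0, 0, 100 → max 100
E regrets: 75, 0, 50, 75, 25 → max 75
F regrets: 25, 25, 0, 100, 0 → max 100
Smallest max regret = 50 → A.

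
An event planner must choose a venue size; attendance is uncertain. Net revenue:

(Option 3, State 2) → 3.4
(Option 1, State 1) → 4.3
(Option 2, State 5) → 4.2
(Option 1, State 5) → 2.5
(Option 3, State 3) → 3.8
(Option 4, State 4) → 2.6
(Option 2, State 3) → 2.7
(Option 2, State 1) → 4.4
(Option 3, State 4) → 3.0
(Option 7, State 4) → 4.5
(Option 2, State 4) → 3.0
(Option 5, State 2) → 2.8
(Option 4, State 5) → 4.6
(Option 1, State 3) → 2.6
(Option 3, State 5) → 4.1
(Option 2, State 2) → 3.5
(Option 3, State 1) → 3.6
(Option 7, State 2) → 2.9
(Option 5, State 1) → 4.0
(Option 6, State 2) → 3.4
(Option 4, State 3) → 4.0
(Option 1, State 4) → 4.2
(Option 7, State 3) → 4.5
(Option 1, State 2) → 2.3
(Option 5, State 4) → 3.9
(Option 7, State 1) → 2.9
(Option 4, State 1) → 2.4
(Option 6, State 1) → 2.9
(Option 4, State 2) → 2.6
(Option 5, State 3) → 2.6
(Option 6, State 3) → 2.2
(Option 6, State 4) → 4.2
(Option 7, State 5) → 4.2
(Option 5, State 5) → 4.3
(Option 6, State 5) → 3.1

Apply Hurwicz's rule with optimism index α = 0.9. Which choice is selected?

Option 4

Option 1: 0.9·4.3 + 0.1·2.3 = 4.1
Option 2: 0.9·4.4 + 0.1·2.7 = 4.23
Option 3: 0.9·4.1 + 0.1·3.0 = 3.99
Option 4: 0.9·4.6 + 0.1·2.4 = 4.38
Option 5: 0.9·4.3 + 0.1·2.6 = 4.13
Option 6: 0.9·4.2 + 0.1·2.2 = 4
Option 7: 0.9·4.5 + 0.1·2.9 = 4.34
Highest Hurwicz score = 4.38 → Option 4.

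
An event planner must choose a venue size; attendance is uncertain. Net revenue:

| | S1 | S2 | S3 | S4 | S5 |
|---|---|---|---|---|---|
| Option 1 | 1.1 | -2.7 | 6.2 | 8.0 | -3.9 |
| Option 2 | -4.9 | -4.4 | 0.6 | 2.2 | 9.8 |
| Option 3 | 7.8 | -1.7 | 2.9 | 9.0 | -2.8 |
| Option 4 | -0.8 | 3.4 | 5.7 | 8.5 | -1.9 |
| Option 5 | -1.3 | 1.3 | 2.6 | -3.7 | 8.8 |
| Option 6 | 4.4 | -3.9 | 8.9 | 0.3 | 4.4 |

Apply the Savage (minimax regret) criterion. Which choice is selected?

Option 6

Column bests: S1=7.8, S2=3.4, S3=8.9, S4=9.0, S5=9.8.
Option 1 regrets: 6.7, 6.1, 2.7, 1.0, 13.7 → max 13.7
Option 2 regrets: 12.7, 7.8, 8.3, 6.8, 0.0 → max 12.7
Option 3 regrets: 0.0, 5.1, 6.0, 0.0, 12.6 → max 12.6
Option 4 regrets: 8.6, 0.0, 3.2, 0.5, 11.7 → max 11.7
Option 5 regrets: 9.1, 2.1, 6.3, 12.7, 1.0 → max 12.7
Option 6 regrets: 3.4, 7.3, 0.0, 8.7, 5.4 → max 8.7
Smallest max regret = 8.7 → Option 6.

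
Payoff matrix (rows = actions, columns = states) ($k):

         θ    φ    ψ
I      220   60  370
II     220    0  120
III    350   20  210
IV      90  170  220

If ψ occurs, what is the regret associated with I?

Best payoff under ψ is 370.
Regret = 370 − 370 = 0.

0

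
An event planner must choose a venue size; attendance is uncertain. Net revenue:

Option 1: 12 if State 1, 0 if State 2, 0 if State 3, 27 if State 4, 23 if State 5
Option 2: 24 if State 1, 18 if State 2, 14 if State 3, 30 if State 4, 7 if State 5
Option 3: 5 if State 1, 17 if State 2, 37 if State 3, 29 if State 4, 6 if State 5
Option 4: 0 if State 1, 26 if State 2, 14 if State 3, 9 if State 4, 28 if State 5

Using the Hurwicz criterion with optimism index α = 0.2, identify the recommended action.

Option 1: 0.2·27 + 0.8·0 = 5.4
Option 2: 0.2·30 + 0.8·7 = 11.6
Option 3: 0.2·37 + 0.8·5 = 11.4
Option 4: 0.2·28 + 0.8·0 = 5.6
Highest Hurwicz score = 11.6 → Option 2.

Option 2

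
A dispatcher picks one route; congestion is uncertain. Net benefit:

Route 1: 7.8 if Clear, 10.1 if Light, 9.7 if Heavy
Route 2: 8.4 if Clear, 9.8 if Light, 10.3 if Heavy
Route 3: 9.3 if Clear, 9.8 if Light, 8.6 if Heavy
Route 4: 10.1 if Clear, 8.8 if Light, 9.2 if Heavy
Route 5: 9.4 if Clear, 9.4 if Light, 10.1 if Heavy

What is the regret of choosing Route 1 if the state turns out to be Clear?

Best payoff under Clear is 10.1.
Regret = 10.1 − 7.8 = 2.3.

2.3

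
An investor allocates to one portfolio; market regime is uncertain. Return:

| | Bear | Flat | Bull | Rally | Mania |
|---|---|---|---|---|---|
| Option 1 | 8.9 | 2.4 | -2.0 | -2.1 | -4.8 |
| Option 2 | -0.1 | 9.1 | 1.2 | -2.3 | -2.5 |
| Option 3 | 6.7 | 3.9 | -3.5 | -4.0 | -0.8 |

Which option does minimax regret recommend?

Column bests: Bear=8.9, Flat=9.1, Bull=1.2, Rally=-2.1, Mania=-0.8.
Option 1 regrets: 0.0, 6.7, 3.2, 0.0, 4.0 → max 6.7
Option 2 regrets: 9.0, 0.0, 0.0, 0.2, 1.7 → max 9.0
Option 3 regrets: 2.2, 5.2, 4.7, 1.9, 0.0 → max 5.2
Smallest max regret = 5.2 → Option 3.

Option 3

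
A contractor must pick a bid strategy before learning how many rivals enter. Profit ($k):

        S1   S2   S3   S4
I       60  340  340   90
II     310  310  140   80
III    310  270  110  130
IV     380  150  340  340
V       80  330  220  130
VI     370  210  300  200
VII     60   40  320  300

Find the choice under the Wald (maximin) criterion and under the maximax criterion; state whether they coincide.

maximin → VI; maximax → IV (disagree)

Row minima: I=60, II=80, III=110, IV=150, V=80, VI=200, VII=40
Best worst-case = 200 → VI.
Row maxima: I=340, II=310, III=310, IV=380, V=330, VI=370, VII=320
Best best-case = 380 → IV.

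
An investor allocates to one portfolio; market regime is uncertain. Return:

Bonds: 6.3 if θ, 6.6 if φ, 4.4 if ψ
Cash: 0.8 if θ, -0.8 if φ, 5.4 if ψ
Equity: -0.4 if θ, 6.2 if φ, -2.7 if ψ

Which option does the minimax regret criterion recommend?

Bonds

Column bests: θ=6.3, φ=6.6, ψ=5.4.
Bonds regrets: 0.0, 0.0, 1.0 → max 1.0
Cash regrets: 5.5, 7.4, 0.0 → max 7.4
Equity regrets: 6.7, 0.4, 8.1 → max 8.1
Smallest max regret = 1.0 → Bonds.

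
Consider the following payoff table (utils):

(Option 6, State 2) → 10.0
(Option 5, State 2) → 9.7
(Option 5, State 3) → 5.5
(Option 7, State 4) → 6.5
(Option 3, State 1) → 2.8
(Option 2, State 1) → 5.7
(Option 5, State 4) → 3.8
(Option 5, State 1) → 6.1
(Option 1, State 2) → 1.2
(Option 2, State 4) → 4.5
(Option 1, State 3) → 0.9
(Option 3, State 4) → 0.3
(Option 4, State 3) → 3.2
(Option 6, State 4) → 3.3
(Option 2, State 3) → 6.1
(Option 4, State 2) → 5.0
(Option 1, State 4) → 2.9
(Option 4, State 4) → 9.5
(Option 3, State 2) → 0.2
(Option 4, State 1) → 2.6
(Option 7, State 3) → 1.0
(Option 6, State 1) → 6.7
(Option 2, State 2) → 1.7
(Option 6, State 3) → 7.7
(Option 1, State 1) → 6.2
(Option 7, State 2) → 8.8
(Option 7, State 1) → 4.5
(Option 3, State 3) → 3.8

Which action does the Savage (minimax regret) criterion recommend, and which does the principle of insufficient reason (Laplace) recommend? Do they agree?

Column bests: State 1=6.7, State 2=10.0, State 3=7.7, State 4=9.5.
Option 1 regrets: 0.5, 8.8, 6.8, 6.6 → max 8.8
Option 2 regrets: 1.0, 8.3, 1.6, 5.0 → max 8.3
Option 3 regrets: 3.9, 9.8, 3.9, 9.2 → max 9.8
Option 4 regrets: 4.1, 5.0, 4.5, 0.0 → max 5.0
Option 5 regrets: 0.6, 0.3, 2.2, 5.7 → max 5.7
Option 6 regrets: 0.0, 0.0, 0.0, 6.2 → max 6.2
Option 7 regrets: 2.2, 1.2, 6.7, 3.0 → max 6.7
Smallest max regret = 5.0 → Option 4.
Row averages: Option 1=2.8, Option 2=4.5, Option 3=1.775, Option 4=5.075, Option 5=6.275, Option 6=6.925, Option 7=5.2
Highest average = 6.925 → Option 6.

minimax regret → Option 4; laplace → Option 6 (disagree)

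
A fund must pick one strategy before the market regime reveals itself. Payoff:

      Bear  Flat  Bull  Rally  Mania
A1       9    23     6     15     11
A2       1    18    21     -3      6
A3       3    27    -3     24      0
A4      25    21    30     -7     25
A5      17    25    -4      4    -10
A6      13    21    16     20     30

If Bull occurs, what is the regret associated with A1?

24

Best payoff under Bull is 30.
Regret = 30 − 6 = 24.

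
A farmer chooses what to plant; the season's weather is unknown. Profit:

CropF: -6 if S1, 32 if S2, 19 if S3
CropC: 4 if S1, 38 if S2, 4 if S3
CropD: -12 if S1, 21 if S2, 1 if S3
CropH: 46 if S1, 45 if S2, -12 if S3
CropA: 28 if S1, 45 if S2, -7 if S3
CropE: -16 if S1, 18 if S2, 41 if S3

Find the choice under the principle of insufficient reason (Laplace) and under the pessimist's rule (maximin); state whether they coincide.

Row averages: CropF=15, CropC=46/3, CropD=10/3, CropH=79/3, CropA=22, CropE=43/3
Highest average = 79/3 → CropH.
Row minima: CropF=-6, CropC=4, CropD=-12, CropH=-12, CropA=-7, CropE=-16
Best worst-case = 4 → CropC.

laplace → CropH; maximin → CropC (disagree)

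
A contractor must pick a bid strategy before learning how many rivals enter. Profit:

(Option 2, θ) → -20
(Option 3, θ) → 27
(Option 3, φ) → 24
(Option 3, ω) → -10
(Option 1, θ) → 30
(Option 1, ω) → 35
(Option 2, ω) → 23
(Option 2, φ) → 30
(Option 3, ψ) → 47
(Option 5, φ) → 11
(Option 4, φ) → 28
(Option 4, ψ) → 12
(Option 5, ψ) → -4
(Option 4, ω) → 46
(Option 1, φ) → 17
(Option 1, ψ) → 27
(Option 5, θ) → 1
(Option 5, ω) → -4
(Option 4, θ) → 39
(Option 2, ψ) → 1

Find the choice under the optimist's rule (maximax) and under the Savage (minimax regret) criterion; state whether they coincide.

Row maxima: Option 1=35, Option 2=30, Option 3=47, Option 4=46, Option 5=11
Best best-case = 47 → Option 3.
Column bests: θ=39, φ=30, ψ=47, ω=46.
Option 1 regrets: 9, 13, 20, 11 → max 20
Option 2 regrets: 59, 0, 46, 23 → max 59
Option 3 regrets: 12, 6, 0, 56 → max 56
Option 4 regrets: 0, 2, 35, 0 → max 35
Option 5 regrets: 38, 19, 51, 50 → max 51
Smallest max regret = 20 → Option 1.

maximax → Option 3; minimax regret → Option 1 (disagree)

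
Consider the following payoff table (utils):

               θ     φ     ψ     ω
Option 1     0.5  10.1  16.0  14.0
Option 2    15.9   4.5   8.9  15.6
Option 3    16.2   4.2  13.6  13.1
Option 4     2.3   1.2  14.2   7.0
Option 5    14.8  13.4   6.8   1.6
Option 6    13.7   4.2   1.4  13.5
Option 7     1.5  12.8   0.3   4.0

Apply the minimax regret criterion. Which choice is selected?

Column bests: θ=16.2, φ=13.4, ψ=16.0, ω=15.6.
Option 1 regrets: 15.7, 3.3, 0.0, 1.6 → max 15.7
Option 2 regrets: 0.3, 8.9, 7.1, 0.0 → max 8.9
Option 3 regrets: 0.0, 9.2, 2.4, 2.5 → max 9.2
Option 4 regrets: 13.9, 12.2, 1.8, 8.6 → max 13.9
Option 5 regrets: 1.4, 0.0, 9.2, 14.0 → max 14.0
Option 6 regrets: 2.5, 9.2, 14.6, 2.1 → max 14.6
Option 7 regrets: 14.7, 0.6, 15.7, 11.6 → max 15.7
Smallest max regret = 8.9 → Option 2.

Option 2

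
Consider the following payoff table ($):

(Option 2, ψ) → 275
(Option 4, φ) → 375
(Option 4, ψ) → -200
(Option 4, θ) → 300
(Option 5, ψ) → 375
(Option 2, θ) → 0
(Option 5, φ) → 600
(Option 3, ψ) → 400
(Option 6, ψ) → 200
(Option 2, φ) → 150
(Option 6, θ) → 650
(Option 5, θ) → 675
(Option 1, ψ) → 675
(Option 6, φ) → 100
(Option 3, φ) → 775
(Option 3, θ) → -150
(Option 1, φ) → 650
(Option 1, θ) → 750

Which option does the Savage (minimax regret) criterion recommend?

Option 1

Column bests: θ=750, φ=775, ψ=675.
Option 1 regrets: 0, 125, 0 → max 125
Option 2 regrets: 750, 625, 400 → max 750
Option 3 regrets: 900, 0, 275 → max 900
Option 4 regrets: 450, 400, 875 → max 875
Option 5 regrets: 75, 175, 300 → max 300
Option 6 regrets: 100, 675, 475 → max 675
Smallest max regret = 125 → Option 1.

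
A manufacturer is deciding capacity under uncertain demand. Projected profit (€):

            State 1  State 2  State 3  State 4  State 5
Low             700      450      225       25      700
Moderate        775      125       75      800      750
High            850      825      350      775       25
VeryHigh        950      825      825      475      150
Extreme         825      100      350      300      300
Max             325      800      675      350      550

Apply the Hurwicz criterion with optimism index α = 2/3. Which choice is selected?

Low: 2/3·700 + 1/3·25 = 475
Moderate: 2/3·800 + 1/3·75 = 1675/3
High: 2/3·850 + 1/3·25 = 575
VeryHigh: 2/3·950 + 1/3·150 = 2050/3
Extreme: 2/3·825 + 1/3·100 = 1750/3
Max: 2/3·800 + 1/3·325 = 1925/3
Highest Hurwicz score = 2050/3 → VeryHigh.

VeryHigh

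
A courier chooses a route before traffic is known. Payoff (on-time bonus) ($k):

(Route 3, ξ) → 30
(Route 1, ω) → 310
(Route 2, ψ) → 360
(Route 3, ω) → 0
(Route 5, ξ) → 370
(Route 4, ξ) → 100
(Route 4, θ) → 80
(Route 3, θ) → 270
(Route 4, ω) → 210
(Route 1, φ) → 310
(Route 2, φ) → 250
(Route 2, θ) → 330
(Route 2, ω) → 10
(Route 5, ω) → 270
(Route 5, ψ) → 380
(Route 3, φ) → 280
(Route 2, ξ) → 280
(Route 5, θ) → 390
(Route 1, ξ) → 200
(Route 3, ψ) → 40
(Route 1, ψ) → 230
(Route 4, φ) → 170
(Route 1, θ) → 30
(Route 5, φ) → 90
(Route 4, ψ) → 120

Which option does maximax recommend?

Route 5

Row maxima: Route 1=310, Route 2=360, Route 3=280, Route 4=210, Route 5=390
Best best-case = 390 → Route 5.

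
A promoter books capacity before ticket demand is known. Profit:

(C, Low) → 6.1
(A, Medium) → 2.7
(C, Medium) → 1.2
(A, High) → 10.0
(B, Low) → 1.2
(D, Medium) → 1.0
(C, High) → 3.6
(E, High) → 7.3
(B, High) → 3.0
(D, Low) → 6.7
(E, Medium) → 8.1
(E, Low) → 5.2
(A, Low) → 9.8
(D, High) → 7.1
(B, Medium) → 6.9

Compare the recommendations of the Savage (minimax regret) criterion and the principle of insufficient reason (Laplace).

Column bests: Low=9.8, Medium=8.1, High=10.0.
A regrets: 0.0, 5.4, 0.0 → max 5.4
B regrets: 8.6, 1.2, 7.0 → max 8.6
C regrets: 3.7, 6.9, 6.4 → max 6.9
D regrets: 3.1, 7.1, 2.9 → max 7.1
E regrets: 4.6, 0.0, 2.7 → max 4.6
Smallest max regret = 4.6 → E.
Row averages: A=7.5, B=3.7, C=109/30, D=74/15, E=103/15
Highest average = 7.5 → A.

minimax regret → E; laplace → A (disagree)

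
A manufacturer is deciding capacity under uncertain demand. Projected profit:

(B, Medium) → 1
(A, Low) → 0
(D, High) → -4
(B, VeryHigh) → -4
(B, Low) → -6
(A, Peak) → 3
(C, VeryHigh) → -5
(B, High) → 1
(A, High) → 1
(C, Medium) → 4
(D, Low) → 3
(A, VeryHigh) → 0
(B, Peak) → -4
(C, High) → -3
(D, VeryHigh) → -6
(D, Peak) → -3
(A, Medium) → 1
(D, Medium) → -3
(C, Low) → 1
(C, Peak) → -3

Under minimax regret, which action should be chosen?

Column bests: Low=3, Medium=4, High=1, VeryHigh=0, Peak=3.
A regrets: 3, 3, 0, 0, 0 → max 3
B regrets: 9, 3, 0, 4, 7 → max 9
C regrets: 2, 0, 4, 5, 6 → max 6
D regrets: 0, 7, 5, 6, 6 → max 7
Smallest max regret = 3 → A.

A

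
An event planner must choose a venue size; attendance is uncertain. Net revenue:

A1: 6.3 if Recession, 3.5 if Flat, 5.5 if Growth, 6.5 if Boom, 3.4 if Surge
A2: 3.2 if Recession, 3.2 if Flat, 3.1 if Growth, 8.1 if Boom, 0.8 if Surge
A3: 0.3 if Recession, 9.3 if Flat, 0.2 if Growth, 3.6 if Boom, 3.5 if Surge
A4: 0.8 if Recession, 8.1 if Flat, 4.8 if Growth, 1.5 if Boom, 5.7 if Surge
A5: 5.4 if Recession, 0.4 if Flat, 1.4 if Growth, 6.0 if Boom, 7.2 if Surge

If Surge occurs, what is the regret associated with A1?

3.8

Best payoff under Surge is 7.2.
Regret = 7.2 − 3.4 = 3.8.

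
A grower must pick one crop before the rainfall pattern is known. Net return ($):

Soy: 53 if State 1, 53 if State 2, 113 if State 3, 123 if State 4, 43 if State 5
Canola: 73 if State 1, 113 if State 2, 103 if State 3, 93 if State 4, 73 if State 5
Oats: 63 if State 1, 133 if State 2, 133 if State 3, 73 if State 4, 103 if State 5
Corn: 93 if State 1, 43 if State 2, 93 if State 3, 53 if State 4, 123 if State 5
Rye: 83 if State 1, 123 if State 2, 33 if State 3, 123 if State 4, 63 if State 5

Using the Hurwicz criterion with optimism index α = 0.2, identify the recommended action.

Canola

Soy: 0.2·123 + 0.8·43 = 59
Canola: 0.2·113 + 0.8·73 = 81
Oats: 0.2·133 + 0.8·63 = 77
Corn: 0.2·123 + 0.8·43 = 59
Rye: 0.2·123 + 0.8·33 = 51
Highest Hurwicz score = 81 → Canola.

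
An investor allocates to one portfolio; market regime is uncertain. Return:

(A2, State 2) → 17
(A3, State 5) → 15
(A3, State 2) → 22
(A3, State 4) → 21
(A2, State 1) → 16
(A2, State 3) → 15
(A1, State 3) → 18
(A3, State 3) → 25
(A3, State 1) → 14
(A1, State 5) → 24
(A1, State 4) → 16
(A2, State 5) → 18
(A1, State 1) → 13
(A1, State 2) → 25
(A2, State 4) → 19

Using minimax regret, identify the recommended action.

Column bests: State 1=16, State 2=25, State 3=25, State 4=21, State 5=24.
A1 regrets: 3, 0, 7, 5, 0 → max 7
A2 regrets: 0, 8, 10, 2, 6 → max 10
A3 regrets: 2, 3, 0, 0, 9 → max 9
Smallest max regret = 7 → A1.

A1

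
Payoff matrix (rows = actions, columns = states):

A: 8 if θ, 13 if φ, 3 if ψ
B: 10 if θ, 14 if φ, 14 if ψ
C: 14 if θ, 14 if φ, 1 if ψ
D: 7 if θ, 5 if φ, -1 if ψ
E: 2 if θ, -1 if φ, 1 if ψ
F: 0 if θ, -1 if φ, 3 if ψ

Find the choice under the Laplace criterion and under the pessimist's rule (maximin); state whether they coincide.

Row averages: A=8, B=38/3, C=29/3, D=11/3, E=2/3, F=2/3
Highest average = 38/3 → B.
Row minima: A=3, B=10, C=1, D=-1, E=-1, F=-1
Best worst-case = 10 → B.

laplace → B; maximin → B (agree)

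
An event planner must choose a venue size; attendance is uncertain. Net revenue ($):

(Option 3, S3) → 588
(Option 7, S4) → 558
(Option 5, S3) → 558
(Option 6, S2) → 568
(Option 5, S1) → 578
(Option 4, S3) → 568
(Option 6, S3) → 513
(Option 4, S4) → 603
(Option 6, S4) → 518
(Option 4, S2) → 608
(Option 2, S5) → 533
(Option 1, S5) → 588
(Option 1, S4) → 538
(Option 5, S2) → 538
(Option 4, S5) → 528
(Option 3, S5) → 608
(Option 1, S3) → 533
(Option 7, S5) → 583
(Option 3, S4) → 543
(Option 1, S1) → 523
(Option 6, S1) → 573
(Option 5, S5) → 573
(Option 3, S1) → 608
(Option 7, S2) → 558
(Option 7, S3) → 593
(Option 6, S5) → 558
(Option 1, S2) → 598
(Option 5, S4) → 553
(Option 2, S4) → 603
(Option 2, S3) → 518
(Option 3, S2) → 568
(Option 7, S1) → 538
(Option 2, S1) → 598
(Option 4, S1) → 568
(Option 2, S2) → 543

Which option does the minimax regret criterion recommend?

Option 3

Column bests: S1=608, S2=608, S3=593, S4=603, S5=608.
Option 1 regrets: 85, 10, 60, 65, 20 → max 85
Option 2 regrets: 10, 65, 75, 0, 75 → max 75
Option 3 regrets: 0, 40, 5, 60, 0 → max 60
Option 4 regrets: 40, 0, 25, 0, 80 → max 80
Option 5 regrets: 30, 70, 35, 50, 35 → max 70
Option 6 regrets: 35, 40, 80, 85, 50 → max 85
Option 7 regrets: 70, 50, 0, 45, 25 → max 70
Smallest max regret = 60 → Option 3.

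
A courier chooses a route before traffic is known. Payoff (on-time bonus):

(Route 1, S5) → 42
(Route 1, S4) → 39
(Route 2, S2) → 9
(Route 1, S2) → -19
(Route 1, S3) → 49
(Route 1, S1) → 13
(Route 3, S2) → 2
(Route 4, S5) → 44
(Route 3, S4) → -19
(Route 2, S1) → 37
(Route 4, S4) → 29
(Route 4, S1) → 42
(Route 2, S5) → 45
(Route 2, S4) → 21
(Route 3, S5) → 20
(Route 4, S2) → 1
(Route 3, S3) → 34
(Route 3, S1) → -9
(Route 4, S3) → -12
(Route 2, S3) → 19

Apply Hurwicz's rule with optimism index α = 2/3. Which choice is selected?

Route 2

Route 1: 2/3·49 + 1/3·(-19) = 79/3
Route 2: 2/3·45 + 1/3·9 = 33
Route 3: 2/3·34 + 1/3·(-19) = 49/3
Route 4: 2/3·44 + 1/3·(-12) = 76/3
Highest Hurwicz score = 33 → Route 2.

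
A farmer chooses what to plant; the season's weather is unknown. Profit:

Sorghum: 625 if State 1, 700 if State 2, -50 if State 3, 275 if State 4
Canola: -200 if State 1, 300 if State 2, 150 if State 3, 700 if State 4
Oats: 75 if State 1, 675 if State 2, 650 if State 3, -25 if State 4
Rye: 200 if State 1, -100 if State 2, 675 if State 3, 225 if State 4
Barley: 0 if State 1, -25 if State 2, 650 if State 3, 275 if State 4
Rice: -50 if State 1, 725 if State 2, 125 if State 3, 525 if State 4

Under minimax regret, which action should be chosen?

Rice

Column bests: State 1=625, State 2=725, State 3=675, State 4=700.
Sorghum regrets: 0, 25, 725, 425 → max 725
Canola regrets: 825, 425, 525, 0 → max 825
Oats regrets: 550, 50, 25, 725 → max 725
Rye regrets: 425, 825, 0, 475 → max 825
Barley regrets: 625, 750, 25, 425 → max 750
Rice regrets: 675, 0, 550, 175 → max 675
Smallest max regret = 675 → Rice.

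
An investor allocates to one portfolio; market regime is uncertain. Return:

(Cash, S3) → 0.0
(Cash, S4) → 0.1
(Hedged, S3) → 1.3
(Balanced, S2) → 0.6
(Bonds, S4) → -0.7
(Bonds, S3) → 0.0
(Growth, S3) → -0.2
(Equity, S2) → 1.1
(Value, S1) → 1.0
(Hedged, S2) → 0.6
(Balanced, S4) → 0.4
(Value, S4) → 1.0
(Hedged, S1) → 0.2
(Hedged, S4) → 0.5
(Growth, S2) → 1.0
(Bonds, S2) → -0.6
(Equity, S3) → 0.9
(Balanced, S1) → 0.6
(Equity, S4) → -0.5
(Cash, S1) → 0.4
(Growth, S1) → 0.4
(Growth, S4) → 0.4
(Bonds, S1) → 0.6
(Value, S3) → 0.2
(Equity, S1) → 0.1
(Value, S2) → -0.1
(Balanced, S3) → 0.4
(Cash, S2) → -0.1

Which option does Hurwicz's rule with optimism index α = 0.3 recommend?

Hedged

Cash: 0.3·0.4 + 0.7·(-0.1) = 0.05
Value: 0.3·1.0 + 0.7·(-0.1) = 0.23
Growth: 0.3·1.0 + 0.7·(-0.2) = 0.16
Balanced: 0.3·0.6 + 0.7·0.4 = 0.46
Bonds: 0.3·0.6 + 0.7·(-0.7) = -0.31
Hedged: 0.3·1.3 + 0.7·0.2 = 0.53
Equity: 0.3·1.1 + 0.7·(-0.5) = -0.02
Highest Hurwicz score = 0.53 → Hedged.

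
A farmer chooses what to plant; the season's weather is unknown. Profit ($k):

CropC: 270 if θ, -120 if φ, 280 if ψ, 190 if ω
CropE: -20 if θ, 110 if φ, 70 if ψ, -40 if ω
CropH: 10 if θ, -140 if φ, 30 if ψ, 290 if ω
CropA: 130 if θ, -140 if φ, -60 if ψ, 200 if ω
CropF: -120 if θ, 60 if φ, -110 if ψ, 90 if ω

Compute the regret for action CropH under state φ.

250

Best payoff under φ is 110.
Regret = 110 − (-140) = 250.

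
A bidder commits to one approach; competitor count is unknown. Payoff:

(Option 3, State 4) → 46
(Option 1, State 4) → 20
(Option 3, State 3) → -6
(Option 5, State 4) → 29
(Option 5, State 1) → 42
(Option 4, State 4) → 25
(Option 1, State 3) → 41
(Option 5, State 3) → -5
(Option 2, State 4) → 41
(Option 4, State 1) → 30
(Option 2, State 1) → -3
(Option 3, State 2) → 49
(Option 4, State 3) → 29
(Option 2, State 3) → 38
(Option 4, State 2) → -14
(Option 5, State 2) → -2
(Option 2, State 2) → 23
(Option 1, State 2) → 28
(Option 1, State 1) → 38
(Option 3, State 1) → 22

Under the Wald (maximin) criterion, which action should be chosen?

Option 1

Row minima: Option 1=20, Option 2=-3, Option 3=-6, Option 4=-14, Option 5=-5
Best worst-case = 20 → Option 1.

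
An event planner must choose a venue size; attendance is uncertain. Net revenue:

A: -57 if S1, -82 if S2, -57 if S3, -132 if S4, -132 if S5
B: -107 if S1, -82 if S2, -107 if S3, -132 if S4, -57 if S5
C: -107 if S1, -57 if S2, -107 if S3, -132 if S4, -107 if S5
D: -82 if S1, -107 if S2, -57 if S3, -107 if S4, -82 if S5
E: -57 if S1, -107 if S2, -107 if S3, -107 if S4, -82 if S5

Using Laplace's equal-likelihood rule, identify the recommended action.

Row averages: A=-92, B=-97, C=-102, D=-87, E=-92
Highest average = -87 → D.

D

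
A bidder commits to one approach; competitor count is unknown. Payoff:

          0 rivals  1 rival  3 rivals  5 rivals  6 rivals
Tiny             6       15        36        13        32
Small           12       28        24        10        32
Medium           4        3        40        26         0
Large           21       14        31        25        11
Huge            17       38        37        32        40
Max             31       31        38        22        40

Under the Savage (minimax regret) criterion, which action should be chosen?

Max

Column bests: 0 rivals=31, 1 rival=38, 3 rivals=40, 5 rivals=32, 6 rivals=40.
Tiny regrets: 25, 23, 4, 19, 8 → max 25
Small regrets: 19, 10, 16, 22, 8 → max 22
Medium regrets: 27, 35, 0, 6, 40 → max 40
Large regrets: 10, 24, 9, 7, 29 → max 29
Huge regrets: 14, 0, 3, 0, 0 → max 14
Max regrets: 0, 7, 2, 10, 0 → max 10
Smallest max regret = 10 → Max.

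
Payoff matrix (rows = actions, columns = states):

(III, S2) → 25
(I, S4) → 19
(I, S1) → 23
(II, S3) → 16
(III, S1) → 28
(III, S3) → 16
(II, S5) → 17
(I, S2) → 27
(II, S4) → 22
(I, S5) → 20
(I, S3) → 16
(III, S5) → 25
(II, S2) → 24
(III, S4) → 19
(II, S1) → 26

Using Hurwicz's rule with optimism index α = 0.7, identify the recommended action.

I: 0.7·27 + 0.3·16 = 23.7
II: 0.7·26 + 0.3·16 = 23
III: 0.7·28 + 0.3·16 = 24.4
Highest Hurwicz score = 24.4 → III.

III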